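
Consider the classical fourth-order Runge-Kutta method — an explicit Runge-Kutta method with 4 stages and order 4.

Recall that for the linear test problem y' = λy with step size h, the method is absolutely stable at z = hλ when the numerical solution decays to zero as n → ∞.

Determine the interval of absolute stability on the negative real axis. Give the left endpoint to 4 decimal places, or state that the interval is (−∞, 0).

Test eqn y'=λy, z=hλ:
  order 4, 4-stage ⇒ R(z)=1+z+z^2/2+z^3/6+z^4/24
  (e.g. R(-1.8)=0.28540, |R|=0.28540)

Find x<0 with |R(x)|<1.
x=-1.8: |R|=0.2854
|R(-2.96)|=1.2970 |R(-2.18)|=0.4105 |R(-1.18)|=0.3231
Bisect:
  x_lo=-3.1674 |R|=1.7465  x_hi=-0.1013 |R|=0.9037
  mid=-1.63435 |R|=0.27090 →hi
  mid=-2.40088 |R|=0.55913 →hi
  mid=-2.78415 |R|=0.99828 →hi
  mid=-2.97578 |R|=1.32729 →lo
  mid=-2.87997 |R|=1.15237 →lo
  mid=-2.83206 |R|=1.07282 →lo
  mid=-2.80810 |R|=1.03494 →lo
  mid=-2.79613 |R|=1.01646 →lo
  ...
  [-2.78546,-2.78527] ⇒ x*=-2.7853
Interval (-2.7853, 0).

(-2.7853, 0).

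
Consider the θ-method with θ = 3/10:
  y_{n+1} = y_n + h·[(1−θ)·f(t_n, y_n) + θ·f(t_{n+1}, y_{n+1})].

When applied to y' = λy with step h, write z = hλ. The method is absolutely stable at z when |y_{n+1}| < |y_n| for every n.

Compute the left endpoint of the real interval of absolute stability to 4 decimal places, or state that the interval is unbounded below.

Test eqn y'=λy, z=hλ:
  y_{n+1} = y_n + z·[7/10·y_n + 3/10·y_{n+1}] ⇒ (1 − 3/10z)y_{n+1} = (1 + 7/10z)y_n
  ⇒ R(z) = (1 + 7/10z)/(1 − 3/10z).

Solve |R(x)|<1 on ℝ⁻.
x=-1.25: |R|=0.0909
R=−1: 1+7/10x = −1+3/10x ⇒ -2/5x=2 ⇒ x=2/(-2/5)=-5.0000
Confirm numerically:
  x=-3.734: |R|=0.76115 <1
  x=-3.284: |R|=0.65424 <1
  x=-2.863: |R|=0.54016 <1
  x=-5.552: |R|=1.08283 >1
  x=-5.539: |R|=1.08100 >1
  x=-5.462: |R|=1.07004 >1
So |R|<1 on (-5.0000, 0).

left endpoint -5.0000.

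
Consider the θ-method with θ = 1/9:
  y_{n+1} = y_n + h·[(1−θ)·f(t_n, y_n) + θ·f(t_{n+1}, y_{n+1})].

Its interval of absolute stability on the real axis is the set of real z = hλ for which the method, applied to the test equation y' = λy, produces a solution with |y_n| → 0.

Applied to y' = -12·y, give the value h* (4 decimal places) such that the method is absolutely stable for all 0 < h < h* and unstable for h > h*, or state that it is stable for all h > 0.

Test eqn y'=λy, z=hλ:
  y_{n+1} = y_n + z·[8/9·y_n + 1/9·y_{n+1}] ⇒ (1 − 1/9z)y_{n+1} = (1 + 8/9z)y_n
  Hence R(z) = (1 + 8/9z)/(1 − 1/9z).

Need |R(x)|<1, x<0.
x=-0.99: |R|=0.1081
R=−1: 1+8/9x = −1+1/9x ⇒ -7/9x=2 ⇒ x=2/(-7/9)=-2.5714
Confirm numerically:
  x=-2.511: |R|=0.96325 <1
  x=-2.161: |R|=0.74259 <1
  x=-1.588: |R|=0.34983 <1
  x=-2.823: |R|=1.14895 >1
  x=-2.820: |R|=1.14721 >1
Stable set (-2.5714, 0).

(-2.5714,0); λ=-12 ⇒ h* = (18/7)/12 = 0.2143.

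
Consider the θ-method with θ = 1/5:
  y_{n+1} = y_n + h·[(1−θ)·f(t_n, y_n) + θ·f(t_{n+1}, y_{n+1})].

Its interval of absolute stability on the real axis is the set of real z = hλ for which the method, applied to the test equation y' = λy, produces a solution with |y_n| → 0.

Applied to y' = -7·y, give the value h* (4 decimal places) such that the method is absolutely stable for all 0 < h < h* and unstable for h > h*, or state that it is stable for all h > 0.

Test eqn y'=λy, z=hλ:
  y_{n+1} = y_n + z·[4/5·y_n + 1/5·y_{n+1}] ⇒ (1 − 1/5z)y_{n+1} = (1 + 4/5z)y_n
  R(z) = (1 + 4/5z)/(1 − 1/5z).

Find x<0 with |R(x)|<1.
x=-0.65: |R|=0.4248
R=−1: 1+4/5x = −1+1/5x ⇒ -3/5x=2 ⇒ x=2/(-3/5)=-3.3333
Confirm numerically:
  x=-3.184: |R|=0.94526 <1
  x=-1.753: |R|=0.29794 <1
  x=-1.555: |R|=0.18612 <1
  x=-3.662: |R|=1.11383 >1
  x=-3.443: |R|=1.03897 >1
Stable set (-3.3333, 0).

(-3.3333,0); λ=-7 ⇒ h* = (10/3)/7 = 0.4762.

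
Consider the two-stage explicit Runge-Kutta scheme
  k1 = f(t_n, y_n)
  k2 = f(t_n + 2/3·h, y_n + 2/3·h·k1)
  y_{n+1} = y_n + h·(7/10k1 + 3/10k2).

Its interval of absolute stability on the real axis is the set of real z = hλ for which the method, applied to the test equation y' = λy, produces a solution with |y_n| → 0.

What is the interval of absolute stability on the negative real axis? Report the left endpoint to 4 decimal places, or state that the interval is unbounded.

(-5.0000, 0).

Test eqn y'=λy, z=hλ:
  k1=λy_n ⇒ h·k1=z·y_n;  k2=λ(1+2/3z)y_n ⇒ h·k2=z(1+2/3z)y_n
  y_{n+1}/y_n = 1 + 7/10z + 3/10z(1+2/3z) = 1 + z + 1/5z²
  ⇒ R(z) = 1 + z + 1/5z².

Boundary: |R(x)|=1, x<0.
x=-1.71: |R|=0.1252
R=1: x+1/5x²=0 ⇒ x=−5=-5.0000; min R=1−1/(4·1/5)=-0.2500>−1
Confirm numerically:
  x=-4.550: |R|=0.59050 <1
  x=-4.314: |R|=0.40812 <1
  x=-2.831: |R|=0.22809 <1
  x=-2.709: |R|=0.24126 <1
  x=-5.595: |R|=1.66580 >1
  x=-5.345: |R|=1.36880 >1
So |R|<1 on (-5.0000, 0).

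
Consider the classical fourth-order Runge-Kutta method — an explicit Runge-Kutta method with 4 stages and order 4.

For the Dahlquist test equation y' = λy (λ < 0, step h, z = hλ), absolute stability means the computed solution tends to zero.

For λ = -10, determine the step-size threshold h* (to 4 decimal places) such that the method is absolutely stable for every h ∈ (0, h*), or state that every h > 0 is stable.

On y'=λy, z=hλ:
  order 4, 4-stage ⇒ R(z)=1+z+z^2/2+z^3/6+z^4/24
  (e.g. R(-0.77)=0.46501, |R|=0.46501)

Need |R(x)|<1, x<0.
x=-0.77: |R|=0.4650
|R(-2.82)|=1.0536 |R(-0.7)|=0.4978 |R(-0.67)|=0.5127
Bisect:
  x_lo=-3.5195 |R|=2.8011  x_hi=-0.2669 |R|=0.7658
  mid=-1.89320 |R|=0.30324 →hi
  mid=-2.70635 |R|=0.88736 →hi
  mid=-3.11293 |R|=1.61729 →lo
  mid=-2.90964 |R|=1.20424 →lo
  mid=-2.80800 |R|=1.03477 →lo
  mid=-2.75717 |R|=0.95843 →hi
  mid=-2.78258 |R|=0.99592 →hi
  mid=-2.79529 |R|=1.01518 →lo
  mid=-2.78894 |R|=1.00551 →lo
  ...
  [-2.78536,-2.78517] ⇒ x*=-2.7853
Interval (-2.7853, 0).

(-2.7853,0); λ=-10 ⇒ h* = 0.2785.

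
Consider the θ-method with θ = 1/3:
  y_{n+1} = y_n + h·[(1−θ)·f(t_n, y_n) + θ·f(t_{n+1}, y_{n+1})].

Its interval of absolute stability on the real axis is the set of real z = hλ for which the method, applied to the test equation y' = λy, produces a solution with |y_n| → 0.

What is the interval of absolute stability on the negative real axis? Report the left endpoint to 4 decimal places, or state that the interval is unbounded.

With y'=λy (z=hλ):
  y_{n+1} = y_n + z·[2/3·y_n + 1/3·y_{n+1}] ⇒ (1 − 1/3z)y_{n+1} = (1 + 2/3z)y_n
  R(z) = (1 + 2/3z)/(1 − 1/3z).

Find x<0 with |R(x)|<1.
x=-1.68: |R|=0.0769
R=−1: 1+2/3x = −1+1/3x ⇒ -1/3x=2 ⇒ x=2/(-1/3)=-6.0000
Confirm numerically:
  x=-5.553: |R|=0.94774 <1
  x=-3.276: |R|=0.56597 <1
  x=-3.135: |R|=0.53301 <1
  x=-6.519: |R|=1.05452 >1
  x=-6.141: |R|=1.01543 >1
  x=-6.066: |R|=1.00728 >1
So |R|<1 on (-6.0000, 0).

z∈(-6.0000,0).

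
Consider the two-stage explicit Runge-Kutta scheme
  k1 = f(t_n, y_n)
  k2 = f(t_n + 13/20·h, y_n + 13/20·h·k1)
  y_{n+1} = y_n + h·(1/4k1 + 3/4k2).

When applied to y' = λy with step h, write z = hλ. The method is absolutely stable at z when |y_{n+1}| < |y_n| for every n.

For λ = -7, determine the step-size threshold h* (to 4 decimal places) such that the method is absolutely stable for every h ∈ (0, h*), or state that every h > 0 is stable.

With y'=λy (z=hλ):
  k1=λy_n ⇒ h·k1=z·y_n;  k2=λ(1+13/20z)y_n ⇒ h·k2=z(1+13/20z)y_n
  y_{n+1}/y_n = 1 + 1/4z + 3/4z(1+13/20z) = 1 + z + 39/80z²
  R(z) = 1 + z + 39/80z².

Boundary: |R(x)|=1, x<0.
x=-1.73: |R|=0.7290
R=1: x+39/80x²=0 ⇒ x=−80/39=-2.0513; min R=1−1/(4·39/80)=0.4872>−1
Confirm numerically:
  x=-1.997: |R|=0.94715 <1
  x=-1.452: |R|=0.57580 <1
  x=-1.271: |R|=0.51653 <1
  x=-1.259: |R|=0.51373 <1
  x=-2.447: |R|=1.47206 >1
  x=-2.320: |R|=1.30392 >1
  x=-2.258: |R|=1.22755 >1
Interval (-2.0513, 0).

(-2.0513,0); λ=-7 ⇒ h* = (80/39)/7 = 0.2930.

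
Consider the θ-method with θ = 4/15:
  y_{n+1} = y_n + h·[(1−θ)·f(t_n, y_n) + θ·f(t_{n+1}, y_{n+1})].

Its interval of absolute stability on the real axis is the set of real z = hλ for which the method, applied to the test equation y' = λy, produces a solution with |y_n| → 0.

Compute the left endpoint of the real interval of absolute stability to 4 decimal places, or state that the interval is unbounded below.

On y'=λy, z=hλ:
  y_{n+1} = y_n + z·[11/15·y_n + 4/15·y_{n+1}] ⇒ (1 − 4/15z)y_{n+1} = (1 + 11/15z)y_n
  R(z) = (1 + 11/15z)/(1 − 4/15z).

Need |R(x)|<1, x<0.
x=-0.9: |R|=0.2742
R=−1: 1+11/15x = −1+4/15x ⇒ -7/15x=2 ⇒ x=2/(-7/15)=-4.2857
Confirm numerically:
  x=-3.260: |R|=0.74394 <1
  x=-3.123: |R|=0.70395 <1
  x=-3.118: |R|=0.70246 <1
  x=-3.006: |R|=0.66852 <1
  x=-4.523: |R|=1.05019 >1
  x=-4.383: |R|=1.02093 >1
Stable set (-4.2857, 0).

z* = -4.2857.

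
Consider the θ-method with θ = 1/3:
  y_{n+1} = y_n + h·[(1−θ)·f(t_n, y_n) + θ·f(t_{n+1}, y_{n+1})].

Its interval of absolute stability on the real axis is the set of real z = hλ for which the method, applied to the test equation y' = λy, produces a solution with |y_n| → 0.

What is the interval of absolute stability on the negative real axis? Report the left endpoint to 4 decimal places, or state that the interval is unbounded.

(-6.0000, 0).

Test eqn y'=λy, z=hλ:
  y_{n+1} = y_n + z·[2/3·y_n + 1/3·y_{n+1}] ⇒ (1 − 1/3z)y_{n+1} = (1 + 2/3z)y_n
  Hence R(z) = (1 + 2/3z)/(1 − 1/3z).

Need |R(x)|<1, x<0.
x=-1.06: |R|=0.2167
R=−1: 1+2/3x = −1+1/3x ⇒ -1/3x=2 ⇒ x=2/(-1/3)=-6.0000
Confirm numerically:
  x=-5.501: |R|=0.94130 <1
  x=-5.382: |R|=0.92627 <1
  x=-5.192: |R|=0.90137 <1
  x=-3.772: |R|=0.67100 <1
  x=-6.080: |R|=1.00881 >1
  x=-6.054: |R|=1.00596 >1
  x=-6.053: |R|=1.00585 >1
Interval (-6.0000, 0).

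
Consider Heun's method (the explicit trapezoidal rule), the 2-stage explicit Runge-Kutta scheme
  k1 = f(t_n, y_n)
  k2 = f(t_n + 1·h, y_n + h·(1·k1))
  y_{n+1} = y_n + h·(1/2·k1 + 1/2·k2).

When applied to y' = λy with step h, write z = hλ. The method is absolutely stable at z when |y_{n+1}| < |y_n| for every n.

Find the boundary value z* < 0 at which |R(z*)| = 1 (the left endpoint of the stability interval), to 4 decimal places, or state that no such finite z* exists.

z* = -2.0000.

With y'=λy (z=hλ):
  order 2, 2-stage ⇒ R(z)=1+z+z^2/2
  (e.g. R(-0.97)=0.50045, |R|=0.50045)

Solve |R(x)|<1 on ℝ⁻.
x=-0.97: |R|=0.5005
|R(-2.39)|=1.4661 |R(-2.33)|=1.3845 |R(-2.17)|=1.1845
Bisect:
  x_lo=-2.6651 |R|=1.8862  x_hi=-0.1232 |R|=0.8844
  mid=-1.39413 |R|=0.57767 →hi
  mid=-2.02960 |R|=1.03003 →lo
  mid=-1.71186 |R|=0.75337 →hi
  mid=-1.87073 |R|=0.87908 →hi
  mid=-1.95016 |R|=0.95140 →hi
  mid=-1.98988 |R|=0.98993 →hi
  mid=-2.00974 |R|=1.00978 →lo
  mid=-1.99981 |R|=0.99981 →hi
  mid=-2.00477 |R|=1.00478 →lo
  ...
  [-2.00012,-1.99996] ⇒ x*=-2.0000
So |R|<1 on (-2.0000, 0).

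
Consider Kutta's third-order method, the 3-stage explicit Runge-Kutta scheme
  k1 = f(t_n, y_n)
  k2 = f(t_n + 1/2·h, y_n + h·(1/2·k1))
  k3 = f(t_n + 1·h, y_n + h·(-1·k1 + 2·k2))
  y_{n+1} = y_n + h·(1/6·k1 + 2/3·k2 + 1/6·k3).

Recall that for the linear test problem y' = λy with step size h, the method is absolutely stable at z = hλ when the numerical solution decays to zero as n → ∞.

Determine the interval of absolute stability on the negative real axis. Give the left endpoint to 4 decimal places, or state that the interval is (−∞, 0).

z∈(-2.5127,0).

Test eqn y'=λy, z=hλ:
  order 3, 3-stage ⇒ R(z)=1+z+z^2/2+z^3/6
  (e.g. R(-0.79)=0.43988, |R|=0.43988)

Solve |R(x)|<1 on ℝ⁻.
x=-0.79: |R|=0.4399
|R(-2.39)|=0.8093 |R(-1.96)|=0.2941 |R(-1.84)|=0.1855
Bisect:
  x_lo=-2.9319 |R|=1.8345  x_hi=-0.3959 |R|=0.6721
  mid=-1.66393 |R|=0.04741 →hi
  mid=-2.29794 |R|=0.68007 →hi
  mid=-2.61494 |R|=1.17611 →lo
  mid=-2.45644 |R|=0.90980 →hi
  mid=-2.53569 |R|=1.03813 →lo
  mid=-2.49607 |R|=0.97279 →hi
  mid=-2.51588 |R|=1.00516 →lo
  ...
  [-2.51279,-2.51263] ⇒ x*=-2.5127
So |R|<1 on (-2.5127, 0).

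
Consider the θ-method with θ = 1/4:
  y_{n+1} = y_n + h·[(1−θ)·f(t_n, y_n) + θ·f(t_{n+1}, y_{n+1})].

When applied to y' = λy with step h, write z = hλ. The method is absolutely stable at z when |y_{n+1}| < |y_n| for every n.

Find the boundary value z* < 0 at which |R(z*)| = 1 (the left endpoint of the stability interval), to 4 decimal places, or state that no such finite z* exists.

left endpoint -4.0000.

On y'=λy, z=hλ:
  y_{n+1} = y_n + z·[3/4·y_n + 1/4·y_{n+1}] ⇒ (1 − 1/4z)y_{n+1} = (1 + 3/4z)y_n
  Hence R(z) = (1 + 3/4z)/(1 − 1/4z).

Find x<0 with |R(x)|<1.
x=-0.64: |R|=0.4483
R=−1: 1+3/4x = −1+1/4x ⇒ -1/2x=2 ⇒ x=2/(-1/2)=-4.0000
Confirm numerically:
  x=-3.313: |R|=0.81212 <1
  x=-3.257: |R|=0.79523 <1
  x=-3.040: |R|=0.72727 <1
  x=-4.351: |R|=1.08406 >1
  x=-4.036: |R|=1.00896 >1
Stable set (-4.0000, 0).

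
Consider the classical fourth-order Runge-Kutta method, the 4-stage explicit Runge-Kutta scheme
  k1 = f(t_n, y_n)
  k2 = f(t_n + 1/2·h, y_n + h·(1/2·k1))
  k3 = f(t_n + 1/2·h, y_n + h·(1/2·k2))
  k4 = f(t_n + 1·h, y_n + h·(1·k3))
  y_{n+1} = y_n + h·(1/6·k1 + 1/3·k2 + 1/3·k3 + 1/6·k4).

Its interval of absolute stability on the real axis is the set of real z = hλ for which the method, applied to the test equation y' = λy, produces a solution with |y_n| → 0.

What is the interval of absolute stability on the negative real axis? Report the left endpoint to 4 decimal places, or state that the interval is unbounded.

z∈(-2.7853,0).

On y'=λy, z=hλ:
  order 4, 4-stage ⇒ R(z)=1+z+z^2/2+z^3/6+z^4/24
  (e.g. R(-1.27)=0.30345, |R|=0.30345)

Boundary: |R(x)|=1, x<0.
x=-1.27: |R|=0.3034
|R(-1.85)|=0.2940 |R(-0.67)|=0.5127 |R(-0.66)|=0.5178
Bisect:
  x_lo=-3.0906 |R|=1.5667  x_hi=-0.3444 |R|=0.7087
  mid=-1.71751 |R|=0.27558 →hi
  mid=-2.40406 |R|=0.56175 →hi
  mid=-2.74733 |R|=0.94425 →hi
  mid=-2.91897 |R|=1.22096 →lo
  mid=-2.83315 |R|=1.07458 →lo
  mid=-2.79024 |R|=1.00748 →lo
  mid=-2.76878 |R|=0.97539 →hi
  mid=-2.77951 |R|=0.99132 →hi
  mid=-2.78487 |R|=0.99937 →hi
  mid=-2.78756 |R|=1.00342 →lo
  ...
  [-2.78538,-2.78521] ⇒ x*=-2.7853
Stable set (-2.7853, 0).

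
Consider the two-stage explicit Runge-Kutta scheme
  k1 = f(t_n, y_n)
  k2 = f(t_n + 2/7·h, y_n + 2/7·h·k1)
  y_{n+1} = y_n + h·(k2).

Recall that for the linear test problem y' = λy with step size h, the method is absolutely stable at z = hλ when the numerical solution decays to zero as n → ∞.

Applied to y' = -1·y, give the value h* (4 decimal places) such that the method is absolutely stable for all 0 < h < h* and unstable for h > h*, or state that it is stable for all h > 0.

(-3.5000,0); λ=-1 ⇒ h* = (7/2)/1 = 3.5000.

Set f=λy, z=hλ:
  k1=λy_n ⇒ h·k1=z·y_n;  k2=λ(1+2/7z)y_n ⇒ h·k2=z(1+2/7z)y_n
  y_{n+1}/y_n = 1 + z(1+2/7z) = 1 + z + 2/7z²
  R(z) = 1 + z + 2/7z².

Need |R(x)|<1, x<0.
x=-0.3: |R|=0.7257
R=1: x+2/7x²=0 ⇒ x=−7/2=-3.5000; min R=1−1/(4·2/7)=0.1250>−1
Confirm numerically:
  x=-3.093: |R|=0.64033 <1
  x=-1.963: |R|=0.13796 <1
  x=-1.884: |R|=0.13013 <1
  x=-3.875: |R|=1.41518 >1
  x=-3.772: |R|=1.29314 >1
Stable set (-3.5000, 0).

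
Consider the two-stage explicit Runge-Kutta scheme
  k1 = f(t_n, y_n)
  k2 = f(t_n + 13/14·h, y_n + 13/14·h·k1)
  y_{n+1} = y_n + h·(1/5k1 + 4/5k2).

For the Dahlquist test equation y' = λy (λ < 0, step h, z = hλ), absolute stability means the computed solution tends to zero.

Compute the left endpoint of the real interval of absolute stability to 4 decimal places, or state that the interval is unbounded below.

z* = -1.3462.

With y'=λy (z=hλ):
  k1=λy_n ⇒ h·k1=z·y_n;  k2=λ(1+13/14z)y_n ⇒ h·k2=z(1+13/14z)y_n
  y_{n+1}/y_n = 1 + 1/5z + 4/5z(1+13/14z) = 1 + z + 26/35z²
  Hence R(z) = 1 + z + 26/35z².

Find x<0 with |R(x)|<1.
x=-0.81: |R|=0.6774
R=1: x+26/35x²=0 ⇒ x=−35/26=-1.3462; min R=1−1/(4·26/35)=0.6635>−1
Confirm numerically:
  x=-1.286: |R|=0.94253 <1
  x=-0.876: |R|=0.69405 <1
  x=-0.607: |R|=0.66670 <1
  x=-0.594: |R|=0.66811 <1
  x=-1.845: |R|=1.68370 >1
  x=-1.821: |R|=1.64234 >1
  x=-1.710: |R|=1.46219 >1
Stable set (-1.3462, 0).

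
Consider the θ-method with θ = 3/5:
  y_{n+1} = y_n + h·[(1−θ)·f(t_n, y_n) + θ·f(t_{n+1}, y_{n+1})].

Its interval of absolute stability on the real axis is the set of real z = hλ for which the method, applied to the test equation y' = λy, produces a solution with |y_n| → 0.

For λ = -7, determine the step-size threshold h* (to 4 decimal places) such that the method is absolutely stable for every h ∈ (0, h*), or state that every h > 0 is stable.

interval (−∞, 0). Any h>0 works for λ=-7.

Test eqn y'=λy, z=hλ:
  y_{n+1} = y_n + z·[2/5·y_n + 3/5·y_{n+1}] ⇒ (1 − 3/5z)y_{n+1} = (1 + 2/5z)y_n
  ⇒ R(z) = (1 + 2/5z)/(1 − 3/5z).

Need |R(x)|<1, x<0.
x=-0.66: |R|=0.5272
x=-2: |R|=0.0909
x=-10: |R|=0.4286
x=-100: |R|=0.6393
θ=3/5≥1/2 ⇒ |1+2/5x|<|1−3/5x| ∀x<0 ⇒ interval (−∞,0).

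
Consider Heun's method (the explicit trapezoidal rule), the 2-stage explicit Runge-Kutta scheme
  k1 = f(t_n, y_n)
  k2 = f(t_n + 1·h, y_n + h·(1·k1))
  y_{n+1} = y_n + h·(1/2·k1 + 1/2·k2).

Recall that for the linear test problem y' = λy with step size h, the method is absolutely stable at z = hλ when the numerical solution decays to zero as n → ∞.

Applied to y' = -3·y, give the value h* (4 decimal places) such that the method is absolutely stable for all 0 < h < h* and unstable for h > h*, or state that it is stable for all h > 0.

With y'=λy (z=hλ):
  order 2, 2-stage ⇒ R(z)=1+z+z^2/2
  (e.g. R(-1.11)=0.50605, |R|=0.50605)

Solve |R(x)|<1 on ℝ⁻.
x=-1.11: |R|=0.5060
|R(-2.29)|=1.3321 |R(-1.12)|=0.5072 |R(-0.99)|=0.5000
Bisect:
  x_lo=-2.5382 |R|=1.6830  x_hi=-0.3541 |R|=0.7086
  mid=-1.44614 |R|=0.59952 →hi
  mid=-1.99216 |R|=0.99219 →hi
  mid=-2.26517 |R|=1.30033 →lo
  mid=-2.12867 |R|=1.13695 →lo
  mid=-2.06042 |R|=1.06224 →lo
  mid=-2.02629 |R|=1.02664 →lo
  mid=-2.00923 |R|=1.00927 →lo
  mid=-2.00069 |R|=1.00069 →lo
  ...
  [-2.00003,-1.99989] ⇒ x*=-2.0000
Stable set (-2.0000, 0).

(-2.0000,0); λ=-3 ⇒ h* = 0.6667.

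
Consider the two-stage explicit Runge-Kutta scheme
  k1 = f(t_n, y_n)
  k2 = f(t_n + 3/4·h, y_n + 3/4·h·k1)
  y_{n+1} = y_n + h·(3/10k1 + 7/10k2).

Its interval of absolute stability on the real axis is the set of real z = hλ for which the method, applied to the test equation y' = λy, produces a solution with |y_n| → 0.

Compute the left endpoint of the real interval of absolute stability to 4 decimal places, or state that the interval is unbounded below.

z* = -1.9048.

Test eqn y'=λy, z=hλ:
  k1=λy_n ⇒ h·k1=z·y_n;  k2=λ(1+3/4z)y_n ⇒ h·k2=z(1+3/4z)y_n
  y_{n+1}/y_n = 1 + 3/10z + 7/10z(1+3/4z) = 1 + z + 21/40z²
  R(z) = 1 + z + 21/40z².

Need |R(x)|<1, x<0.
x=-1.71: |R|=0.8252
R=1: x+21/40x²=0 ⇒ x=−40/21=-1.9048; min R=1−1/(4·21/40)=0.5238>−1
Confirm numerically:
  x=-1.850: |R|=0.94681 <1
  x=-1.772: |R|=0.87649 <1
  x=-1.116: |R|=0.53786 <1
  x=-2.453: |R|=1.70603 >1
  x=-2.280: |R|=1.44916 >1
So |R|<1 on (-1.9048, 0).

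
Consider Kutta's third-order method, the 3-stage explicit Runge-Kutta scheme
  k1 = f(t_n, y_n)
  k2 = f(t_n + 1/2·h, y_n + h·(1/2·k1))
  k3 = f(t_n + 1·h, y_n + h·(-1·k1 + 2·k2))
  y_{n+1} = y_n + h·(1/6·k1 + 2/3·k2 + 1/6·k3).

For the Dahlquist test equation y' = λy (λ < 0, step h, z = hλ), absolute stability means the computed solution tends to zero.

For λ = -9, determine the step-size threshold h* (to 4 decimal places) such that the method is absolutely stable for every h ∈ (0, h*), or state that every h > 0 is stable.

Test eqn y'=λy, z=hλ:
  order 3, 3-stage ⇒ R(z)=1+z+z^2/2+z^3/6
  (e.g. R(-0.73)=0.47161, |R|=0.47161)

Find x<0 with |R(x)|<1.
x=-0.73: |R|=0.4716
|R(-2.29)|=0.6694 |R(-1.82)|=0.1686 |R(-1.43)|=0.1051
Bisect:
  x_lo=-3.3608 |R|=3.0399  x_hi=-0.1632 |R|=0.8494
  mid=-1.76199 |R|=0.12140 →hi
  mid=-2.56138 |R|=1.08178 →lo
  mid=-2.16168 |R|=0.50879 →hi
  mid=-2.36153 |R|=0.76809 →hi
  mid=-2.46146 |R|=0.91764 →hi
  mid=-2.51142 |R|=0.99782 →hi
  mid=-2.53640 |R|=1.03932 →lo
  ...
  [-2.51279,-2.51259] ⇒ x*=-2.5127
Interval (-2.5127, 0).

(-2.5127,0); λ=-9 ⇒ h* = 0.2792.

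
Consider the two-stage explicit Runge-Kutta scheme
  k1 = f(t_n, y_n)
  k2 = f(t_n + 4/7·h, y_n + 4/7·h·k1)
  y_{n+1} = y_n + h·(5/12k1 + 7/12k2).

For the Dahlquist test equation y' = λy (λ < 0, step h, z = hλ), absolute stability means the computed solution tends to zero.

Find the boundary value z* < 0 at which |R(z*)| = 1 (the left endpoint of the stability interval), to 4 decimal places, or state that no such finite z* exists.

Set f=λy, z=hλ:
  k1=λy_n ⇒ h·k1=z·y_n;  k2=λ(1+4/7z)y_n ⇒ h·k2=z(1+4/7z)y_n
  y_{n+1}/y_n = 1 + 5/12z + 7/12z(1+4/7z) = 1 + z + 1/3z²
  so R(z) = 1 + z + 1/3z².

Find x<0 with |R(x)|<1.
x=-1.35: |R|=0.2575
R=1: x+1/3x²=0 ⇒ x=−3=-3.0000; min R=1−1/(4·1/3)=0.2500>−1
Confirm numerically:
  x=-2.868: |R|=0.87381 <1
  x=-2.160: |R|=0.39520 <1
  x=-2.094: |R|=0.36761 <1
  x=-1.720: |R|=0.26613 <1
  x=-3.426: |R|=1.48649 >1
  x=-3.263: |R|=1.28606 >1
Stable set (-3.0000, 0).

left endpoint -3.0000.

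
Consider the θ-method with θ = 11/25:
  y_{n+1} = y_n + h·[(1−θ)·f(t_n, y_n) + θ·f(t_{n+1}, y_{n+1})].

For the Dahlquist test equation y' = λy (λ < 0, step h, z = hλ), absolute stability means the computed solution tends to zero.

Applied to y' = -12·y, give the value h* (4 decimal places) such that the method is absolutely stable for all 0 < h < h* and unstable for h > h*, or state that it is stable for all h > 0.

Test eqn y'=λy, z=hλ:
  y_{n+1} = y_n + z·[14/25·y_n + 11/25·y_{n+1}] ⇒ (1 − 11/25z)y_{n+1} = (1 + 14/25z)y_n
  so R(z) = (1 + 14/25z)/(1 − 11/25z).

Solve |R(x)|<1 on ℝ⁻.
x=-1.7: |R|=0.0275
R=−1: 1+14/25x = −1+11/25x ⇒ -3/25x=2 ⇒ x=2/(-3/25)=-16.6667
Confirm numerically:
  x=-14.432: |R|=0.96352 <1
  x=-11.910: |R|=0.90853 <1
  x=-9.168: |R|=0.82124 <1
  x=-17.260: |R|=1.00828 >1
  x=-17.169: |R|=1.00705 >1
Interval (-16.6667, 0).

(-16.6667,0); λ=-12 ⇒ h* = (50/3)/12 = 1.3889.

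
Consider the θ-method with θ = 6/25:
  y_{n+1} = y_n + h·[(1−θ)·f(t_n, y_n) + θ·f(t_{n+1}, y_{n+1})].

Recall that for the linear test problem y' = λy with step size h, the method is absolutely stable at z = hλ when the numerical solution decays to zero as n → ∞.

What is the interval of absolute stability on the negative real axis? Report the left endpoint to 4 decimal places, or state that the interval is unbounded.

(-3.8462, 0).

With y'=λy (z=hλ):
  y_{n+1} = y_n + z·[19/25·y_n + 6/25·y_{n+1}] ⇒ (1 − 6/25z)y_{n+1} = (1 + 19/25z)y_n
  ⇒ R(z) = (1 + 19/25z)/(1 − 6/25z).

Find x<0 with |R(x)|<1.
x=-1.19: |R|=0.0744
R=−1: 1+19/25x = −1+6/25x ⇒ -13/25x=2 ⇒ x=2/(-13/25)=-3.8462
Confirm numerically:
  x=-3.311: |R|=0.84494 <1
  x=-2.584: |R|=0.59490 <1
  x=-2.366: |R|=0.50908 <1
  x=-2.262: |R|=0.46609 <1
  x=-4.293: |R|=1.11445 >1
  x=-4.119: |R|=1.07135 >1
Interval (-3.8462, 0).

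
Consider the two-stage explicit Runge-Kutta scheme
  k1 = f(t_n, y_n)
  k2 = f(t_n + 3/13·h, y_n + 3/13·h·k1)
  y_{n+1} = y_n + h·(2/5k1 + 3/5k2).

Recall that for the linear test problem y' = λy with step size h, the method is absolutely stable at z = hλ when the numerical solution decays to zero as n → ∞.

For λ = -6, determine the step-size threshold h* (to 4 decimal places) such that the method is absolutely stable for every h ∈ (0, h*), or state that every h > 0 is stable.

On y'=λy, z=hλ:
  k1=λy_n ⇒ h·k1=z·y_n;  k2=λ(1+3/13z)y_n ⇒ h·k2=z(1+3/13z)y_n
  y_{n+1}/y_n = 1 + 2/5z + 3/5z(1+3/13z) = 1 + z + 9/65z²
  ⇒ R(z) = 1 + z + 9/65z².

Need |R(x)|<1, x<0.
x=-0.89: |R|=0.2197
R=1: x+9/65x²=0 ⇒ x=−65/9=-7.2222; min R=1−1/(4·9/65)=-0.8056>−1
Confirm numerically:
  x=-6.973: |R|=0.75938 <1
  x=-6.472: |R|=0.32771 <1
  x=-5.516: |R|=0.30313 <1
  x=-7.784: |R|=1.60548 >1
  x=-7.416: |R|=1.19898 >1
Stable set (-7.2222, 0).

(-7.2222,0); λ=-6 ⇒ h* = (65/9)/6 = 1.2037.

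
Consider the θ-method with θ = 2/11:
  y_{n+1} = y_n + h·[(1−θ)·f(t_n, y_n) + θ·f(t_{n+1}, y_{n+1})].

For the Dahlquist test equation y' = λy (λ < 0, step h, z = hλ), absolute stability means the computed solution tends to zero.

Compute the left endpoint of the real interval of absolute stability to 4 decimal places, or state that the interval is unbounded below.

z* = -3.1429.

Set f=λy, z=hλ:
  y_{n+1} = y_n + z·[9/11·y_n + 2/11·y_{n+1}] ⇒ (1 − 2/11z)y_{n+1} = (1 + 9/11z)y_n
  ⇒ R(z) = (1 + 9/11z)/(1 − 2/11z).

Boundary: |R(x)|=1, x<0.
x=-1.42: |R|=0.1286
R=−1: 1+9/11x = −1+2/11x ⇒ -7/11x=2 ⇒ x=2/(-7/11)=-3.1429
Confirm numerically:
  x=-2.389: |R|=0.66555 <1
  x=-1.974: |R|=0.45264 <1
  x=-1.648: |R|=0.26805 <1
  x=-3.741: |R|=1.22654 >1
  x=-3.354: |R|=1.08347 >1
  x=-3.265: |R|=1.04877 >1
So |R|<1 on (-3.1429, 0).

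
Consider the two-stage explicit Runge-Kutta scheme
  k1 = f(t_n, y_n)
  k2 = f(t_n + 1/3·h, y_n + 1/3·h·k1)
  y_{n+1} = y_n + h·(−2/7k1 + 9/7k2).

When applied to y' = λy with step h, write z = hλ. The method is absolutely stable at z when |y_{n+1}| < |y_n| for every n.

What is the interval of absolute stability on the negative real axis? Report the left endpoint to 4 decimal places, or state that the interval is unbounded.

z∈(-2.3333,0).

On y'=λy, z=hλ:
  k1=λy_n ⇒ h·k1=z·y_n;  k2=λ(1+1/3z)y_n ⇒ h·k2=z(1+1/3z)y_n
  y_{n+1}/y_n = 1 − 2/7z + 9/7z(1+1/3z) = 1 + z + 3/7z²
  Hence R(z) = 1 + z + 3/7z².

Find x<0 with |R(x)|<1.
x=-1.79: |R|=0.5832
R=1: x+3/7x²=0 ⇒ x=−7/3=-2.3333; min R=1−1/(4·3/7)=0.4167>−1
Confirm numerically:
  x=-1.762: |R|=0.56856 <1
  x=-1.482: |R|=0.45928 <1
  x=-1.330: |R|=0.42810 <1
  x=-1.082: |R|=0.41974 <1
  x=-2.840: |R|=1.61669 >1
  x=-2.765: |R|=1.51153 >1
  x=-2.444: |R|=1.11592 >1
Interval (-2.3333, 0).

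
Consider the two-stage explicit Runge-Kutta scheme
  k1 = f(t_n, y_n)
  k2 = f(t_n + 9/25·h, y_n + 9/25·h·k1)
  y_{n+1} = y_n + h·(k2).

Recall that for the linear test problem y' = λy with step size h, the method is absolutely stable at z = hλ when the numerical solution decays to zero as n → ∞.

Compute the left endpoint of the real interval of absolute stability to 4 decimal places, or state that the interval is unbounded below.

Test eqn y'=λy, z=hλ:
  k1=λy_n ⇒ h·k1=z·y_n;  k2=λ(1+9/25z)y_n ⇒ h·k2=z(1+9/25z)y_n
  y_{n+1}/y_n = 1 + z(1+9/25z) = 1 + z + 9/25z²
  so R(z) = 1 + z + 9/25z².

Need |R(x)|<1, x<0.
x=-0.56: |R|=0.5529
R=1: x+9/25x²=0 ⇒ x=−25/9=-2.7778; min R=1−1/(4·9/25)=0.3056>−1
Confirm numerically:
  x=-2.475: |R|=0.73023 <1
  x=-1.942: |R|=0.41569 <1
  x=-1.618: |R|=0.32445 <1
  x=-3.204: |R|=1.49162 >1
  x=-3.047: |R|=1.29532 >1
  x=-2.916: |R|=1.14510 >1
So |R|<1 on (-2.7778, 0).

z* = -2.7778.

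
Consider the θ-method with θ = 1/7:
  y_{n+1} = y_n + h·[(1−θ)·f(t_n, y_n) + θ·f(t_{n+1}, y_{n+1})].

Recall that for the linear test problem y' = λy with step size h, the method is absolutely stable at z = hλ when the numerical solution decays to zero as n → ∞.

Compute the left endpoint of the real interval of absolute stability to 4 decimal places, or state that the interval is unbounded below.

left endpoint -2.8000.

Test eqn y'=λy, z=hλ:
  y_{n+1} = y_n + z·[6/7·y_n + 1/7·y_{n+1}] ⇒ (1 − 1/7z)y_{n+1} = (1 + 6/7z)y_n
  so R(z) = (1 + 6/7z)/(1 − 1/7z).

Solve |R(x)|<1 on ℝ⁻.
x=-0.74: |R|=0.3307
R=−1: 1+6/7x = −1+1/7x ⇒ -5/7x=2 ⇒ x=2/(-5/7)=-2.8000
Confirm numerically:
  x=-2.471: |R|=0.82631 <1
  x=-1.672: |R|=0.34963 <1
  x=-1.602: |R|=0.30365 <1
  x=-3.292: |R|=1.23902 >1
  x=-2.989: |R|=1.09460 >1
Interval (-2.8000, 0).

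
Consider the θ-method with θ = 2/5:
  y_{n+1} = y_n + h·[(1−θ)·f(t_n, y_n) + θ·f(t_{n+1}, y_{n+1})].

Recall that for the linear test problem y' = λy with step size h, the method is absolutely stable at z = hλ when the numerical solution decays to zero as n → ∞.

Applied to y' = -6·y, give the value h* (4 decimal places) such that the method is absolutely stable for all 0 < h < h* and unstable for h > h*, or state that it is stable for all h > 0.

With y'=λy (z=hλ):
  y_{n+1} = y_n + z·[3/5·y_n + 2/5·y_{n+1}] ⇒ (1 − 2/5z)y_{n+1} = (1 + 3/5z)y_n
  Hence R(z) = (1 + 3/5z)/(1 − 2/5z).

Need |R(x)|<1, x<0.
x=-0.62: |R|=0.5032
R=−1: 1+3/5x = −1+2/5x ⇒ -1/5x=2 ⇒ x=2/(-1/5)=-10.0000
Confirm numerically:
  x=-8.362: |R|=0.92460 <1
  x=-7.748: |R|=0.89012 <1
  x=-5.696: |R|=0.73743 <1
  x=-5.502: |R|=0.71895 <1
  x=-10.556: |R|=1.02129 >1
  x=-10.551: |R|=1.02111 >1
  x=-10.319: |R|=1.01244 >1
So |R|<1 on (-10.0000, 0).

(-10.0000,0); λ=-6 ⇒ h* = (10)/6 = 1.6667.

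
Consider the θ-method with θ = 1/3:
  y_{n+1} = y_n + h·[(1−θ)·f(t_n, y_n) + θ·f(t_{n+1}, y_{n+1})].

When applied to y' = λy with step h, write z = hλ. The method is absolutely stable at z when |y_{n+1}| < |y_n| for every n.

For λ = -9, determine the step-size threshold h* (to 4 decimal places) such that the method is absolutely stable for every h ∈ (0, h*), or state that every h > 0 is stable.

Test eqn y'=λy, z=hλ:
  y_{n+1} = y_n + z·[2/3·y_n + 1/3·y_{n+1}] ⇒ (1 − 1/3z)y_{n+1} = (1 + 2/3z)y_n
  R(z) = (1 + 2/3z)/(1 − 1/3z).

Solve |R(x)|<1 on ℝ⁻.
x=-1.42: |R|=0.0362
R=−1: 1+2/3x = −1+1/3x ⇒ -1/3x=2 ⇒ x=2/(-1/3)=-6.0000
Confirm numerically:
  x=-5.895: |R|=0.98820 <1
  x=-5.441: |R|=0.93378 <1
  x=-4.862: |R|=0.85525 <1
  x=-3.757: |R|=0.66805 <1
  x=-6.582: |R|=1.06074 >1
  x=-6.551: |R|=1.05769 >1
  x=-6.062: |R|=1.00684 >1
Interval (-6.0000, 0).

(-6.0000,0); λ=-9 ⇒ h* = (6)/9 = 0.6667.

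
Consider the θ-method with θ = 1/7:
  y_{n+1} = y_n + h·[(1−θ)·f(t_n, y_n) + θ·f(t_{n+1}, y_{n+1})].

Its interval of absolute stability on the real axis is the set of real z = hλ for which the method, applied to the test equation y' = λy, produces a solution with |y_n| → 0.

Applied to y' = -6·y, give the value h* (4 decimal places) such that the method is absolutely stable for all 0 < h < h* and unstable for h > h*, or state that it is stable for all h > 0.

(-2.8000,0); λ=-6 ⇒ h* = (14/5)/6 = 0.4667.

On y'=λy, z=hλ:
  y_{n+1} = y_n + z·[6/7·y_n + 1/7·y_{n+1}] ⇒ (1 − 1/7z)y_{n+1} = (1 + 6/7z)y_n
  ⇒ R(z) = (1 + 6/7z)/(1 − 1/7z).

Find x<0 with |R(x)|<1.
x=-1.11: |R|=0.0419
R=−1: 1+6/7x = −1+1/7x ⇒ -5/7x=2 ⇒ x=2/(-5/7)=-2.8000
Confirm numerically:
  x=-1.897: |R|=0.49253 <1
  x=-1.754: |R|=0.40256 <1
  x=-1.696: |R|=0.36523 <1
  x=-1.623: |R|=0.31752 <1
  x=-3.271: |R|=1.22929 >1
  x=-2.857: |R|=1.02891 >1
Interval (-2.8000, 0).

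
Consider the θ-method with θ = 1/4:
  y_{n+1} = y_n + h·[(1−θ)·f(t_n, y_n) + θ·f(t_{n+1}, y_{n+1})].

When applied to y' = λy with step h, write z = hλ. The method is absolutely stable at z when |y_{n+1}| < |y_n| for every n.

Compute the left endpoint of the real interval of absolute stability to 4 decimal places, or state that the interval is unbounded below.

Test eqn y'=λy, z=hλ:
  y_{n+1} = y_n + z·[3/4·y_n + 1/4·y_{n+1}] ⇒ (1 − 1/4z)y_{n+1} = (1 + 3/4z)y_n
  R(z) = (1 + 3/4z)/(1 − 1/4z).

Solve |R(x)|<1 on ℝ⁻.
x=-0.81: |R|=0.3264
R=−1: 1+3/4x = −1+1/4x ⇒ -1/2x=2 ⇒ x=2/(-1/2)=-4.0000
Confirm numerically:
  x=-3.684: |R|=0.91775 <1
  x=-3.454: |R|=0.85350 <1
  x=-3.115: |R|=0.75123 <1
  x=-2.174: |R|=0.40849 <1
  x=-4.197: |R|=1.04807 >1
  x=-4.149: |R|=1.03657 >1
  x=-4.033: |R|=1.00822 >1
Interval (-4.0000, 0).

left endpoint -4.0000.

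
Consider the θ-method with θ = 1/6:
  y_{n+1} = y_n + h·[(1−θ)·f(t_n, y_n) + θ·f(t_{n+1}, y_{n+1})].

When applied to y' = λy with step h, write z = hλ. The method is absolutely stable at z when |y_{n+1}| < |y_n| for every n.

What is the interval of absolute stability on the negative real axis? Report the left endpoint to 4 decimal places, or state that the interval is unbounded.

(-3.0000, 0).

With y'=λy (z=hλ):
  y_{n+1} = y_n + z·[5/6·y_n + 1/6·y_{n+1}] ⇒ (1 − 1/6z)y_{n+1} = (1 + 5/6z)y_n
  R(z) = (1 + 5/6z)/(1 − 1/6z).

Need |R(x)|<1, x<0.
x=-0.35: |R|=0.6693
R=−1: 1+5/6x = −1+1/6x ⇒ -2/3x=2 ⇒ x=2/(-2/3)=-3.0000
Confirm numerically:
  x=-2.380: |R|=0.70406 <1
  x=-1.816: |R|=0.39406 <1
  x=-1.785: |R|=0.37572 <1
  x=-1.443: |R|=0.16324 <1
  x=-3.560: |R|=1.23431 >1
  x=-3.309: |R|=1.13277 >1
Interval (-3.0000, 0).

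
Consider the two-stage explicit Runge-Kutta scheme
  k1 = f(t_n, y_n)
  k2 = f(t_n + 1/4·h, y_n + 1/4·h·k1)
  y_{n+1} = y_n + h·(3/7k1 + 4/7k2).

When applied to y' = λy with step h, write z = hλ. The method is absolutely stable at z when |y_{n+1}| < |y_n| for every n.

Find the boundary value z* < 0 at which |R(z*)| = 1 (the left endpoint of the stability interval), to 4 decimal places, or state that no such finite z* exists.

left endpoint -7.0000.

On y'=λy, z=hλ:
  k1=λy_n ⇒ h·k1=z·y_n;  k2=λ(1+1/4z)y_n ⇒ h·k2=z(1+1/4z)y_n
  y_{n+1}/y_n = 1 + 3/7z + 4/7z(1+1/4z) = 1 + z + 1/7z²
  ⇒ R(z) = 1 + z + 1/7z².

Boundary: |R(x)|=1, x<0.
x=-0.31: |R|=0.7037
R=1: x+1/7x²=0 ⇒ x=−7=-7.0000; min R=1−1/(4·1/7)=-0.7500>−1
Confirm numerically:
  x=-6.398: |R|=0.44977 <1
  x=-6.200: |R|=0.29143 <1
  x=-5.638: |R|=0.09699 <1
  x=-7.532: |R|=1.57243 >1
  x=-7.278: |R|=1.28904 >1
  x=-7.054: |R|=1.05442 >1
So |R|<1 on (-7.0000, 0).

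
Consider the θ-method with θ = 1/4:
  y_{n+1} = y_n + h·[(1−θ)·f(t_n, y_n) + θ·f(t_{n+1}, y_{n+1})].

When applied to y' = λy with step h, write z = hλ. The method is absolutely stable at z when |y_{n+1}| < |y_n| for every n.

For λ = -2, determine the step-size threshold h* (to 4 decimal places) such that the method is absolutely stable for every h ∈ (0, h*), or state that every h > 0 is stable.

On y'=λy, z=hλ:
  y_{n+1} = y_n + z·[3/4·y_n + 1/4·y_{n+1}] ⇒ (1 − 1/4z)y_{n+1} = (1 + 3/4z)y_n
  Hence R(z) = (1 + 3/4z)/(1 − 1/4z).

Boundary: |R(x)|=1, x<0.
x=-1.66: |R|=0.1731
R=−1: 1+3/4x = −1+1/4x ⇒ -1/2x=2 ⇒ x=2/(-1/2)=-4.0000
Confirm numerically:
  x=-3.788: |R|=0.94556 <1
  x=-2.961: |R|=0.70148 <1
  x=-2.829: |R|=0.65705 <1
  x=-2.461: |R|=0.52360 <1
  x=-4.407: |R|=1.09682 >1
  x=-4.404: |R|=1.09614 >1
Interval (-4.0000, 0).

(-4.0000,0); λ=-2 ⇒ h* = (4)/2 = 2.0000.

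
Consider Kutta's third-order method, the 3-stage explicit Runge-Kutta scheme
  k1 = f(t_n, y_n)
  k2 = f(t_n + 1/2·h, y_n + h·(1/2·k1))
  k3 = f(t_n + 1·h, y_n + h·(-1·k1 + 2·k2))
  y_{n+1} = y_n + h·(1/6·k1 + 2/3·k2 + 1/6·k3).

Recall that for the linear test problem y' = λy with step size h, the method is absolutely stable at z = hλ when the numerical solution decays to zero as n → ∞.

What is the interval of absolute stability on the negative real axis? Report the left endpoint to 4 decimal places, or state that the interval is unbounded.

With y'=λy (z=hλ):
  order 3, 3-stage ⇒ R(z)=1+z+z^2/2+z^3/6
  (e.g. R(-0.34)=0.71125, |R|=0.71125)

Solve |R(x)|<1 on ℝ⁻.
x=-0.34: |R|=0.7112
|R(-2.21)|=0.5669 |R(-1.8)|=0.1520 |R(-1.03)|=0.3183
Bisect:
  x_lo=-3.3255 |R|=2.9255  x_hi=-0.3036 |R|=0.7378
  mid=-1.81454 |R|=0.16401 →hi
  mid=-2.57003 |R|=1.09670 →lo
  mid=-2.19229 |R|=0.54529 →hi
  mid=-2.38116 |R|=0.79636 →hi
  mid=-2.47559 |R|=0.93995 →hi
  mid=-2.52281 |R|=1.01663 →lo
  mid=-2.49920 |R|=0.97787 →hi
  mid=-2.51101 |R|=0.99714 →hi
  mid=-2.51691 |R|=1.00686 →lo
  mid=-2.51396 |R|=1.00200 →lo
  ...
  [-2.51285,-2.51267] ⇒ x*=-2.5127
So |R|<1 on (-2.5127, 0).

z∈(-2.5127,0).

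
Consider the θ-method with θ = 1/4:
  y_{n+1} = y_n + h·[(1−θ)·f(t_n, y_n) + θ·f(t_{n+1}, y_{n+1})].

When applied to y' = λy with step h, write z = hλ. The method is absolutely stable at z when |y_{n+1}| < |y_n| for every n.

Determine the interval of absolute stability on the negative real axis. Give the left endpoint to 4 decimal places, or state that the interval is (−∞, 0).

On y'=λy, z=hλ:
  y_{n+1} = y_n + z·[3/4·y_n + 1/4·y_{n+1}] ⇒ (1 − 1/4z)y_{n+1} = (1 + 3/4z)y_n
  ⇒ R(z) = (1 + 3/4z)/(1 − 1/4z).

Find x<0 with |R(x)|<1.
x=-0.37: |R|=0.6613
R=−1: 1+3/4x = −1+1/4x ⇒ -1/2x=2 ⇒ x=2/(-1/2)=-4.0000
Confirm numerically:
  x=-3.683: |R|=0.91748 <1
  x=-3.422: |R|=0.84425 <1
  x=-2.973: |R|=0.70544 <1
  x=-1.786: |R|=0.23470 <1
  x=-4.108: |R|=1.02664 >1
  x=-4.021: |R|=1.00524 >1
So |R|<1 on (-4.0000, 0).

(-4.0000, 0).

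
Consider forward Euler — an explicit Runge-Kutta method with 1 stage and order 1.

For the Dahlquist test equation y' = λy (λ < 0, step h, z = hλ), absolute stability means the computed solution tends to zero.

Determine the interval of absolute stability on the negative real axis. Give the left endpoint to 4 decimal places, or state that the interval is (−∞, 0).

(-2.0000, 0).

With y'=λy (z=hλ):
  order 1, 1-stage ⇒ R(z)=1+z
  (e.g. R(-0.86)=0.14000, |R|=0.14000)

Solve |R(x)|<1 on ℝ⁻.
x=-0.86: |R|=0.1400
|R(-1.83)|=0.8300 |R(-1.81)|=0.8100 |R(-0.61)|=0.3900
Bisect:
  x_lo=-2.3899 |R|=1.3899  x_hi=-0.2508 |R|=0.7492
  mid=-1.32036 |R|=0.32036 →hi
  mid=-1.85515 |R|=0.85515 →hi
  mid=-2.12254 |R|=1.12254 →lo
  mid=-1.98884 |R|=0.98884 →hi
  mid=-2.05569 |R|=1.05569 →lo
  mid=-2.02227 |R|=1.02227 →lo
  mid=-2.00556 |R|=1.00556 →lo
  mid=-1.99720 |R|=0.99720 →hi
  mid=-2.00138 |R|=1.00138 →lo
  mid=-1.99929 |R|=0.99929 →hi
  ...
  [-2.00007,-1.99994] ⇒ x*=-2.0000
So |R|<1 on (-2.0000, 0).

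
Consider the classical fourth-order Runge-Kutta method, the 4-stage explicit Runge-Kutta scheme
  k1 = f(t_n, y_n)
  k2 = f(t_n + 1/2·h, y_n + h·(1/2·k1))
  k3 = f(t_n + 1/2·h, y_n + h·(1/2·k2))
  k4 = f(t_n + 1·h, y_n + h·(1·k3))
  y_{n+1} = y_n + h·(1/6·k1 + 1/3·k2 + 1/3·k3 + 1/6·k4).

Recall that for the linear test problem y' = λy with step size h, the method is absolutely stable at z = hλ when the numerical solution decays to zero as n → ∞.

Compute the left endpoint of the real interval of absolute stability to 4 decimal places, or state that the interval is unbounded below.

Set f=λy, z=hλ:
  order 4, 4-stage ⇒ R(z)=1+z+z^2/2+z^3/6+z^4/24
  (e.g. R(-1.2)=0.31840, |R|=0.31840)

Solve |R(x)|<1 on ℝ⁻.
x=-1.2: |R|=0.3184
|R(-2.88)|=1.1524 |R(-2.37)|=0.5343 |R(-0.61)|=0.5440
Bisect:
  x_lo=-3.3904 |R|=2.3672  x_hi=-0.2929 |R|=0.7461
  mid=-1.84168 |R|=0.29246 →hi
  mid=-2.61606 |R|=0.77342 →hi
  mid=-3.00324 |R|=1.38150 →lo
  mid=-2.80965 |R|=1.03735 →lo
  mid=-2.71285 |R|=0.89616 →hi
  mid=-2.76125 |R|=0.96435 →hi
  mid=-2.78545 |R|=1.00024 →lo
  mid=-2.77335 |R|=0.98214 →hi
  ...
  [-2.78545,-2.78526] ⇒ x*=-2.7853
So |R|<1 on (-2.7853, 0).

z* = -2.7853.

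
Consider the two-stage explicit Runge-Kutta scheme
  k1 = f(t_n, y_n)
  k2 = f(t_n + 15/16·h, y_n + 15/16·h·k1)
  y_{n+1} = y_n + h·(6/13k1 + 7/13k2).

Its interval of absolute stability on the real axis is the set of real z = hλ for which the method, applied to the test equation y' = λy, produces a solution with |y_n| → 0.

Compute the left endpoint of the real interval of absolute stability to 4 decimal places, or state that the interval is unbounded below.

z* = -1.9810.

Test eqn y'=λy, z=hλ:
  k1=λy_n ⇒ h·k1=z·y_n;  k2=λ(1+15/16z)y_n ⇒ h·k2=z(1+15/16z)y_n
  y_{n+1}/y_n = 1 + 6/13z + 7/13z(1+15/16z) = 1 + z + 105/208z²
  Hence R(z) = 1 + z + 105/208z².

Boundary: |R(x)|=1, x<0.
x=-1.42: |R|=0.5979
R=1: x+105/208x²=0 ⇒ x=−208/105=-1.9810; min R=1−1/(4·105/208)=0.5048>−1
Confirm numerically:
  x=-1.701: |R|=0.75961 <1
  x=-1.618: |R|=0.70355 <1
  x=-1.572: |R|=0.67547 <1
  x=-1.116: |R|=0.51272 <1
  x=-2.580: |R|=1.78020 >1
  x=-2.054: |R|=1.07574 >1
So |R|<1 on (-1.9810, 0).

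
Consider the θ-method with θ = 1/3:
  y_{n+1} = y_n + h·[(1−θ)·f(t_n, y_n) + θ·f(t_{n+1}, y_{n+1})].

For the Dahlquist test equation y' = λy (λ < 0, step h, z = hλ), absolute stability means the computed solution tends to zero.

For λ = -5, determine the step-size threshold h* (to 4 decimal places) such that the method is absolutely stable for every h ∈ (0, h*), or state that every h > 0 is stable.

On y'=λy, z=hλ:
  y_{n+1} = y_n + z·[2/3·y_n + 1/3·y_{n+1}] ⇒ (1 − 1/3z)y_{n+1} = (1 + 2/3z)y_n
  Hence R(z) = (1 + 2/3z)/(1 − 1/3z).

Boundary: |R(x)|=1, x<0.
x=-0.32: |R|=0.7108
R=−1: 1+2/3x = −1+1/3x ⇒ -1/3x=2 ⇒ x=2/(-1/3)=-6.0000
Confirm numerically:
  x=-5.151: |R|=0.89584 <1
  x=-3.692: |R|=0.65511 <1
  x=-3.399: |R|=0.59353 <1
  x=-2.954: |R|=0.48841 <1
  x=-6.520: |R|=1.05462 >1
  x=-6.518: |R|=1.05442 >1
  x=-6.282: |R|=1.03038 >1
So |R|<1 on (-6.0000, 0).

(-6.0000,0); λ=-5 ⇒ h* = (6)/5 = 1.2000.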